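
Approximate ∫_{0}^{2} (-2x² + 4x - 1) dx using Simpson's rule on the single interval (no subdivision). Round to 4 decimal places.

0.6667

S = (b−a)/6 · [f(0) + 4f(1) + f(2)] = 0.333333·[(-1) + 4·1 + (-1)] = 0.6667.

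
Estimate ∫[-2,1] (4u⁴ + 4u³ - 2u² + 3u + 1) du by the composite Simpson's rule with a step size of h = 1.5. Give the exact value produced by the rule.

h = (1 − (-2))/2 = 1.5.
Nodes u₀,…,u₂ = -2, -0.5, 1.
f(u) = 4u⁴ + 4u³ - 2u² + 3u + 1: f₀=19, f₁=-1.25, f₂=10.
(h/3)·[f₀ + 4f₁ + f₂] = 0.5·(24) = 12.

12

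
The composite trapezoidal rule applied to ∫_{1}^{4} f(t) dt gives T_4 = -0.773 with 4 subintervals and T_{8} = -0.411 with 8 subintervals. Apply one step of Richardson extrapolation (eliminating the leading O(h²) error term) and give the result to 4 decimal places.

-0.2903

R = (4·T_{8} − T_4) / 3 = (4·(-0.411) − (-0.773))/3 = (-0.871)/3 = -0.2903.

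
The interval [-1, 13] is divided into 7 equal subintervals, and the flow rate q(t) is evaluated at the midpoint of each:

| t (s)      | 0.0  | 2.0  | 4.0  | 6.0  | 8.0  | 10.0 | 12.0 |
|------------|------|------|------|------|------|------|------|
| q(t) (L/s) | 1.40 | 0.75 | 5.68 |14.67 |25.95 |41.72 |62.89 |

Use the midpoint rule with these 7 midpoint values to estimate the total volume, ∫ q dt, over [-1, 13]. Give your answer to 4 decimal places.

h = 2, n = 7.
h·[y(m₁) + y(m₂) + y(m₃) + y(m₄) + y(m₅) + y(m₆) + y(m₇)] = 2·(153.06) = 306.1200.

306.1200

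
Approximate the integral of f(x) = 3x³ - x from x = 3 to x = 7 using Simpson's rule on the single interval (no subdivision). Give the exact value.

1720

S = (b−a)/6 · [f(3) + 4f(5) + f(7)] = 0.666667·[78 + 4·370 + 1022] = 1720.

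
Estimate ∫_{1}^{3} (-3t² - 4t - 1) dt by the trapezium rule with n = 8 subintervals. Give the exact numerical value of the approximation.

h = (3 − 1)/8 = 0.25.
Nodes t₀,…,t₈ = 1, 1.25, 1.5, 1.75, 2, 2.25, 2.5, 2.75, 3.
f(t) = -3t² - 4t - 1: f₀=-8, f₁=-10.6875, f₂=-13.75, f₃=-17.1875, f₄=-21, f₅=-25.1875, f₆=-29.75, f₇=-34.6875, f₈=-40.
(h/2)·[f₀ + 2f₁ + 2f₂ + 2f₃ + 2f₄ + 2f₅ + 2f₆ + 2f₇ + f₈] = 0.125·(-352.5) = -44.0625.

-44.0625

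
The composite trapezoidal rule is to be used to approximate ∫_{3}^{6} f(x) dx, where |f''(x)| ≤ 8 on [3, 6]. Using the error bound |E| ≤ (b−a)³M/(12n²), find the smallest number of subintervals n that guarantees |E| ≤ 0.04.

22

Need 216/(12n²) ≤ 0.04.
n² ≥ 216/(12·0.04) = 450 ⇒ n ≥ 21.2132, so the smallest n is 22.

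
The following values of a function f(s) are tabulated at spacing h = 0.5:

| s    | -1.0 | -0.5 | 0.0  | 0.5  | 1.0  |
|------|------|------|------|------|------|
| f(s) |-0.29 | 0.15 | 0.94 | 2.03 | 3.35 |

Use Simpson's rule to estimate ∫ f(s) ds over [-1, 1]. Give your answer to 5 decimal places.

2.27667

h = 0.5, n = 4.
(h/3)·[y₀ + 4y₁ + 2y₂ + 4y₃ + y₄] = 0.166667·(13.66) = 2.27667.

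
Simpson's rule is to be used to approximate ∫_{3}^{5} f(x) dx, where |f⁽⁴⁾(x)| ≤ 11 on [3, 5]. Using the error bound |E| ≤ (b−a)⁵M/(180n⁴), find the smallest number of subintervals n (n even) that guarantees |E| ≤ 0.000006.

24

Need 352/(180n⁴) ≤ 0.000006.
n⁴ ≥ 352/(180·0.000006) = 325926 ⇒ n ≥ 23.8935, so the smallest even n is 24. (n must be even for Simpson's rule.)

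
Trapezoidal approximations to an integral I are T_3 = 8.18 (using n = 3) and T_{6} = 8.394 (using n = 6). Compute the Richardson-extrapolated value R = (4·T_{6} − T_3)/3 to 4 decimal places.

8.4653

R = (4·T_{6} − T_3) / 3 = (4·8.394 − 8.18)/3 = (25.396)/3 = 8.4653.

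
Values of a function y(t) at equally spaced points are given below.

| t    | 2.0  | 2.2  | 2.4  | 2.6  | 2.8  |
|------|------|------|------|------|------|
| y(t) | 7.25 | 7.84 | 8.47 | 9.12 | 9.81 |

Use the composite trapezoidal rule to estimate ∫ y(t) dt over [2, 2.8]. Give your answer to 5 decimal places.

h = 0.2, n = 4.
(h/2)·[y₀ + 2y₁ + 2y₂ + 2y₃ + y₄] = 0.1·(67.92) = 6.79200.

6.79200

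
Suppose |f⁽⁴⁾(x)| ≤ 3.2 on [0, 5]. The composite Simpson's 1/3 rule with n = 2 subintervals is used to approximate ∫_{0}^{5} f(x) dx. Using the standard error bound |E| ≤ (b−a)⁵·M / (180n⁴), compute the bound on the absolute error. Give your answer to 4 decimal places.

|E| ≤ (5)⁵·3.2 / (180·2⁴) = 10000/2880 = 3.4722.

3.4722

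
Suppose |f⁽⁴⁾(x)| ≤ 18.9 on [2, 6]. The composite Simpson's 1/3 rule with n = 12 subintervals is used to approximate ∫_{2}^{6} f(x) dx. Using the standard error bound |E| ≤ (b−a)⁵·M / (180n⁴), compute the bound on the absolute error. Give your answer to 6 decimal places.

0.005185

|E| ≤ (4)⁵·18.9 / (180·12⁴) = 19353.6/3732480 = 0.005185.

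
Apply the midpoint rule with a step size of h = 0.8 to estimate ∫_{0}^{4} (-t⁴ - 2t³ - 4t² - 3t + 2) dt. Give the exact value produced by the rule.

-423.94112

h = (4 − 0)/5 = 0.8.
Midpoints m₁,…,m₅ = 0.4, 1.2, 2, 2.8, 3.6.
f(m₁)=0.0064, f(m₂)=-12.8896, f(m₃)=-52, f(m₄)=-143.1296, f(m₅)=-321.9136.
h·[f(m₁) + f(m₂) + f(m₃) + f(m₄) + f(m₅)] = 0.8·(-529.9264) = -423.94112.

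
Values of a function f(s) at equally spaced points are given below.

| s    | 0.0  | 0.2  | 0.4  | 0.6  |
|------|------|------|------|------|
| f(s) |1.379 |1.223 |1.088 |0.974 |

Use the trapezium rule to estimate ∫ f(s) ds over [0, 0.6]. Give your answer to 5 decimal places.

0.69750

h = 0.2, n = 3.
(h/2)·[y₀ + 2y₁ + 2y₂ + y₃] = 0.1·(6.975) = 0.69750.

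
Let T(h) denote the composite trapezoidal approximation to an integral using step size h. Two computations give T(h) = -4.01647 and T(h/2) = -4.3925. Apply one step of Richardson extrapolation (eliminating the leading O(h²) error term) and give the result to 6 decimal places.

-4.517843

R = (4·T(h/2) − T(h)) / 3 = (4·(-4.3925) − (-4.01647))/3 = (-13.55353)/3 = -4.517843.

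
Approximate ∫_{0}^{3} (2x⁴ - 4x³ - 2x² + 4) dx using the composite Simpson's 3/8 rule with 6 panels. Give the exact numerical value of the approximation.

10.3125

h = (3 − 0)/6 = 0.5.
Nodes x₀,…,x₆ = 0, 0.5, 1, 1.5, 2, 2.5, 3.
f(x) = 2x⁴ - 4x³ - 2x² + 4: f₀=4, f₁=3.125, f₂=0, f₃=-3.875, f₄=-4, f₅=7.125, f₆=40.
(3h/8)·[f₀ + 3f₁ + 3f₂ + 2f₃ + 3f₄ + 3f₅ + f₆] = 0.1875·(55) = 10.3125.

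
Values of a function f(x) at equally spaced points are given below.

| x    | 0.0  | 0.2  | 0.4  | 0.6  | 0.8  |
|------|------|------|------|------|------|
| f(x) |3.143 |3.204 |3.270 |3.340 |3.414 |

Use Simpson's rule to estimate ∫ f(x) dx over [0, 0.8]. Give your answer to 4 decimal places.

2.6182

h = 0.2, n = 4.
(h/3)·[y₀ + 4y₁ + 2y₂ + 4y₃ + y₄] = 0.066667·(39.273) = 2.6182.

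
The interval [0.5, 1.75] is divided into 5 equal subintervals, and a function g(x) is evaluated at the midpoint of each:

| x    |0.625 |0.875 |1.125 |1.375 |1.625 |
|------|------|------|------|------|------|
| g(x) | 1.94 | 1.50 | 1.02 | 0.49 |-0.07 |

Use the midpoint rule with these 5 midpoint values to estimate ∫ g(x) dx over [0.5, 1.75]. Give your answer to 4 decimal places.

1.2200

h = 0.25, n = 5.
h·[y(m₁) + y(m₂) + y(m₃) + y(m₄) + y(m₅)] = 0.25·(4.88) = 1.2200.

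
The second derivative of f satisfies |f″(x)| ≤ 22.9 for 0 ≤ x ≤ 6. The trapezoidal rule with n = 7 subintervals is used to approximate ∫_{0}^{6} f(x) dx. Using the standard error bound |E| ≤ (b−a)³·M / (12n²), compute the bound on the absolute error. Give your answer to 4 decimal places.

|E| ≤ (6)³·22.9 / (12·7²) = 4946.4/588 = 8.4122.

8.4122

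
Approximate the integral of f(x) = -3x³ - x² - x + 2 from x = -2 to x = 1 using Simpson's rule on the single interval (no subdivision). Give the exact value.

15.75

S = (b−a)/6 · [f(-2) + 4f(-0.5) + f(1)] = 0.5·[24 + 4·2.625 + (-3)] = 15.75.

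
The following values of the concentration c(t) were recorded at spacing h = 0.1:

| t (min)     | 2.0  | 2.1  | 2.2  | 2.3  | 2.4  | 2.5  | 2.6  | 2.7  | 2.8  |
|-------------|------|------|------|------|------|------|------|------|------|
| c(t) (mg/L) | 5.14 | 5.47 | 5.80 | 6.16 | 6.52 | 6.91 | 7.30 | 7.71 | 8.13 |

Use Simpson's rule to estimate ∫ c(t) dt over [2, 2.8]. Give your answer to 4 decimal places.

5.2503

h = 0.1, n = 8.
(h/3)·[y₀ + 4y₁ + 2y₂ + 4y₃ + 2y₄ + 4y₅ + 2y₆ + 4y₇ + y₈] = 0.033333·(157.51) = 5.2503.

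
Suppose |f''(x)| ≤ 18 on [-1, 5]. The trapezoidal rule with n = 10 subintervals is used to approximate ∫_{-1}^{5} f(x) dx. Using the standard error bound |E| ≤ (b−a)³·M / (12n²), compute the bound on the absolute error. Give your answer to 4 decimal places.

|E| ≤ (6)³·18 / (12·10²) = 3888/1200 = 3.2400.

3.2400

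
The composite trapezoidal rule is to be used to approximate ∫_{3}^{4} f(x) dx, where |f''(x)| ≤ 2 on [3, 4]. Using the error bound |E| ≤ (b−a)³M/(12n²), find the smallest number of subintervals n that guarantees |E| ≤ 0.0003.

24

Need 2/(12n²) ≤ 0.0003.
n² ≥ 2/(12·0.0003) = 555.556 ⇒ n ≥ 23.5702, so the smallest n is 24.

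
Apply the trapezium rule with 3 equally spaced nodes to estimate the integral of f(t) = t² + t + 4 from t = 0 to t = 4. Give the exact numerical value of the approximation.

h = (4 − 0)/2 = 2.
Nodes t₀,…,t₂ = 0, 2, 4.
f(t) = t² + t + 4: f₀=4, f₁=10, f₂=24.
(h/2)·[f₀ + 2f₁ + f₂] = 1·(48) = 48.

48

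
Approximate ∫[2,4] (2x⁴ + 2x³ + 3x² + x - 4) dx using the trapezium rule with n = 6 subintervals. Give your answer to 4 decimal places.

575.7243

h = (4 − 2)/6 = 0.333333.
Nodes x₀,…,x₆ = 2, 2.333333, 2.666667, 3, 3.333333, 3.666667, 4.
f(x) = 2x⁴ + 2x³ + 3x² + x - 4: f₀=58, f₁=99.358025, f₂=159.061728, f₃=242, f₄=353.654321, f₅=500.098765, f₆=688.
(h/2)·[f₀ + 2f₁ + 2f₂ + 2f₃ + 2f₄ + 2f₅ + f₆] = 0.166667·(3454.345679) = 575.7243.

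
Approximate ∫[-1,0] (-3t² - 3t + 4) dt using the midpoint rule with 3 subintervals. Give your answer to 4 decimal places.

h = (0 − (-1))/3 = 0.333333.
Midpoints m₁,…,m₃ = -0.833333, -0.5, -0.166667.
f(m₁)=4.416667, f(m₂)=4.75, f(m₃)=4.416667.
h·[f(m₁) + f(m₂) + f(m₃)] = 0.333333·(13.583333) = 4.5278.

4.5278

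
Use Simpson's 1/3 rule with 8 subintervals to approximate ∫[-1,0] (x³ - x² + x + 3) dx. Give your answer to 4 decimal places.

h = (0 − (-1))/8 = 0.125.
Nodes x₀,…,x₈ = -1, -0.875, -0.75, -0.625, -0.5, -0.375, -0.25, -0.125, 0.
f(x) = x³ - x² + x + 3: f₀=0, f₁=0.689453125, f₂=1.265625, f₃=1.740234375, f₄=2.125, f₅=2.431640625, f₆=2.671875, f₇=2.857421875, f₈=3.
(h/3)·[f₀ + 4f₁ + 2f₂ + 4f₃ + 2f₄ + 4f₅ + 2f₆ + 4f₇ + f₈] = 0.041667·(46) = 1.9167.

1.9167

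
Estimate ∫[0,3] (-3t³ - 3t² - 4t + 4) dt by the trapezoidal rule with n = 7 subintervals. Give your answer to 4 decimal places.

h = (3 − 0)/7 = 0.428571.
Nodes t₀,…,t₇ = 0, 0.428571, 0.857143, 1.285714, 1.714286, 2.142857, 2.571429, 3.
f(t) = -3t³ - 3t² - 4t + 4: f₀=4, f₁=1.498542, f₂=-3.521866, f₃=-12.478134, f₄=-26.787172, f₅=-47.865889, f₆=-77.131195, f₇=-116.
(h/2)·[f₀ + 2f₁ + 2f₂ + 2f₃ + 2f₄ + 2f₅ + 2f₆ + f₇] = 0.214286·(-444.571429) = -95.2653.

-95.2653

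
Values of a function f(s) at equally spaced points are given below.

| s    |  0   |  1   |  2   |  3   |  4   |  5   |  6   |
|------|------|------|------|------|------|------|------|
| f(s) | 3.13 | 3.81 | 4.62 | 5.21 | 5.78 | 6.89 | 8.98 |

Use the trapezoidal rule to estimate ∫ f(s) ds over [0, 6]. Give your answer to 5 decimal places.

h = 1, n = 6.
(h/2)·[y₀ + 2y₁ + 2y₂ + 2y₃ + 2y₄ + 2y₅ + y₆] = 0.5·(64.73) = 32.36500.

32.36500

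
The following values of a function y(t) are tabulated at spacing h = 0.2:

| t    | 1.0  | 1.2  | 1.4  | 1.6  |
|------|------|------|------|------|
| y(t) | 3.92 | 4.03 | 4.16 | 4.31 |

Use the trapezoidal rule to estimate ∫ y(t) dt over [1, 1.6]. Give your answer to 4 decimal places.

h = 0.2, n = 3.
(h/2)·[y₀ + 2y₁ + 2y₂ + y₃] = 0.1·(24.61) = 2.4610.

2.4610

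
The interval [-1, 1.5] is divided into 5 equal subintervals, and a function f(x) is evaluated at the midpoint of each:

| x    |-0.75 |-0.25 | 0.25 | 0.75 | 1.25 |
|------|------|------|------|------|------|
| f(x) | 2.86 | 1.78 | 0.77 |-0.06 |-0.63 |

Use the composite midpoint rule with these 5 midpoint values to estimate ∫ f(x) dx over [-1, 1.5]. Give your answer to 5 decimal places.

2.36000

h = 0.5, n = 5.
h·[y(m₁) + y(m₂) + y(m₃) + y(m₄) + y(m₅)] = 0.5·(4.72) = 2.36000.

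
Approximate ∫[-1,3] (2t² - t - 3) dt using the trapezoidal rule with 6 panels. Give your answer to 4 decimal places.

h = (3 − (-1))/6 = 0.666667.
Nodes t₀,…,t₆ = -1, -0.333333, 0.333333, 1, 1.666667, 2.333333, 3.
f(t) = 2t² - t - 3: f₀=0, f₁=-2.444444, f₂=-3.111111, f₃=-2, f₄=0.888889, f₅=5.555556, f₆=12.
(h/2)·[f₀ + 2f₁ + 2f₂ + 2f₃ + 2f₄ + 2f₅ + f₆] = 0.333333·(9.777778) = 3.2593.

3.2593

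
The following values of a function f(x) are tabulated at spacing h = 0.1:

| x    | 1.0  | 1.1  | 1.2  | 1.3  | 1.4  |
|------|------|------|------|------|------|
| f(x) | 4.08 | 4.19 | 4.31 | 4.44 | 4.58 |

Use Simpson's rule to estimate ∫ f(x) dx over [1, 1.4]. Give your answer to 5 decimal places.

1.72667

h = 0.1, n = 4.
(h/3)·[y₀ + 4y₁ + 2y₂ + 4y₃ + y₄] = 0.033333·(51.80) = 1.72667.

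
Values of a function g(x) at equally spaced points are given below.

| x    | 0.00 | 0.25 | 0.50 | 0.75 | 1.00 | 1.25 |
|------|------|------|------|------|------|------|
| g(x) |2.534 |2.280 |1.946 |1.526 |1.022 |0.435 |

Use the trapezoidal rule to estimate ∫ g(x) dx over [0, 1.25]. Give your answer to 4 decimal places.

h = 0.25, n = 5.
(h/2)·[y₀ + 2y₁ + 2y₂ + 2y₃ + 2y₄ + y₅] = 0.125·(16.517) = 2.0646.

2.0646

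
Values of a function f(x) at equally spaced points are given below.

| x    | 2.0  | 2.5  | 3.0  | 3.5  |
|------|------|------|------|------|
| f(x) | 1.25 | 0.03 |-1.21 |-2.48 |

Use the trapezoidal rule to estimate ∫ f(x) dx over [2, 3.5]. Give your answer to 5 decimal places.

h = 0.5, n = 3.
(h/2)·[y₀ + 2y₁ + 2y₂ + y₃] = 0.25·(-3.59) = -0.89750.

-0.89750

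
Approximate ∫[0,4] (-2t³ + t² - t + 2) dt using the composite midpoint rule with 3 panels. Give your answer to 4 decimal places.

h = (4 − 0)/3 = 1.333333.
Midpoints m₁,…,m₃ = 0.666667, 2, 3.333333.
f(m₁)=1.185185, f(m₂)=-12, f(m₃)=-64.296296.
h·[f(m₁) + f(m₂) + f(m₃)] = 1.333333·(-75.111111) = -100.1481.

-100.1481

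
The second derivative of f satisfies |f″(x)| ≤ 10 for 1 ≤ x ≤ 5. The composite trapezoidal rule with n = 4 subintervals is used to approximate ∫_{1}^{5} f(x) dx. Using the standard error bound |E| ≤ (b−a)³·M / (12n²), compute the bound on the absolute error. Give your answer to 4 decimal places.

3.3333

|E| ≤ (4)³·10 / (12·4²) = 640/192 = 3.3333.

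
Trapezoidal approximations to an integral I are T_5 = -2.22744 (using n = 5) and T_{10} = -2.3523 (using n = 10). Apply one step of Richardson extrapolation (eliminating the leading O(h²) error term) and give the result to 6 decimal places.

R = (4·T_{10} − T_5) / 3 = (4·(-2.3523) − (-2.22744))/3 = (-7.18176)/3 = -2.393920.

-2.393920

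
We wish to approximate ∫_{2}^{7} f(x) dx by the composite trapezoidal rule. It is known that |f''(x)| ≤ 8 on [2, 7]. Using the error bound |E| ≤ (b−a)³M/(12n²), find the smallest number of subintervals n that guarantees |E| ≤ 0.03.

53

Need 1000/(12n²) ≤ 0.03.
n² ≥ 1000/(12·0.03) = 2777.78 ⇒ n ≥ 52.7046, so the smallest n is 53.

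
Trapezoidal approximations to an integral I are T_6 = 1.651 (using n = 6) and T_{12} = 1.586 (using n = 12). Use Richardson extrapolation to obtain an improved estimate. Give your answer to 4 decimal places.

1.5643

R = (4·T_{12} − T_6) / 3 = (4·1.586 − 1.651)/3 = (4.693)/3 = 1.5643.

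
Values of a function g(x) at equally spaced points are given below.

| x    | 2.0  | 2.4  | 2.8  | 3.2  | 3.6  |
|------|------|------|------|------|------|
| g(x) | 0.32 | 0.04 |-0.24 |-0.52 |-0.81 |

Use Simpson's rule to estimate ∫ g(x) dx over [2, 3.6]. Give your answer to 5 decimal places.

-0.38533

h = 0.4, n = 4.
(h/3)·[y₀ + 4y₁ + 2y₂ + 4y₃ + y₄] = 0.133333·(-2.89) = -0.38533.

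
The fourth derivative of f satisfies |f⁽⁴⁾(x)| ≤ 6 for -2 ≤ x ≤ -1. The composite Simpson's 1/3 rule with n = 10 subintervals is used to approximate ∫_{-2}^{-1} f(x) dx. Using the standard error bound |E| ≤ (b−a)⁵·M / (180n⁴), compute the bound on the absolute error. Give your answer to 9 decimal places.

0.000003333

|E| ≤ (1)⁵·6 / (180·10⁴) = 6/1800000 = 0.000003333.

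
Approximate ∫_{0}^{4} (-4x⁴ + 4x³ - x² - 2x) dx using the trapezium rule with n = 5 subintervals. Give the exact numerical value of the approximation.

-645.11488

h = (4 − 0)/5 = 0.8.
Nodes x₀,…,x₅ = 0, 0.8, 1.6, 2.4, 3.2, 4.
f(x) = -4x⁴ + 4x³ - x² - 2x: f₀=0, f₁=-1.8304, f₂=-15.5904, f₃=-87.9744, f₄=-304.9984, f₅=-792.
(h/2)·[f₀ + 2f₁ + 2f₂ + 2f₃ + 2f₄ + f₅] = 0.4·(-1612.7872) = -645.11488.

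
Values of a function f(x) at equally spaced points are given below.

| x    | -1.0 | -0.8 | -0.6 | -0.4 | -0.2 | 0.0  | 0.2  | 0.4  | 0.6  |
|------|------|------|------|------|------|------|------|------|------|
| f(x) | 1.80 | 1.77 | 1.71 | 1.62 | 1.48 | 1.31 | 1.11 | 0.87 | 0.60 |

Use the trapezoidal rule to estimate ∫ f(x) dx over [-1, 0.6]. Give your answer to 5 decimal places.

h = 0.2, n = 8.
(h/2)·[y₀ + 2y₁ + 2y₂ + 2y₃ + 2y₄ + 2y₅ + 2y₆ + 2y₇ + y₈] = 0.1·(22.14) = 2.21400.

2.21400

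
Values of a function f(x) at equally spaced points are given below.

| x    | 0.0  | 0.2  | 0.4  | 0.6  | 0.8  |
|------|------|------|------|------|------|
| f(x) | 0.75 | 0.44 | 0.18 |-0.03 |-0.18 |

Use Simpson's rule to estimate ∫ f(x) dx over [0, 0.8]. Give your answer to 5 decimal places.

h = 0.2, n = 4.
(h/3)·[y₀ + 4y₁ + 2y₂ + 4y₃ + y₄] = 0.066667·(2.57) = 0.17133.

0.17133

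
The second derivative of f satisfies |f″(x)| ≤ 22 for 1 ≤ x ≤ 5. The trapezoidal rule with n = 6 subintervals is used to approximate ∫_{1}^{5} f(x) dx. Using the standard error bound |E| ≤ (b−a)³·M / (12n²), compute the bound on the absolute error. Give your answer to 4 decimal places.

|E| ≤ (4)³·22 / (12·6²) = 1408/432 = 3.2593.

3.2593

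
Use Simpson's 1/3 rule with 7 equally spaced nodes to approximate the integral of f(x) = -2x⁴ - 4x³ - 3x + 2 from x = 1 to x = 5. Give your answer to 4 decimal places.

-1901.8107

h = (5 − 1)/6 = 0.666667.
Nodes x₀,…,x₆ = 1, 1.666667, 2.333333, 3, 3.666667, 4.333333, 5.
f(x) = -2x⁴ - 4x³ - 3x + 2: f₀=-7, f₁=-36.950617, f₂=-115.098765, f₃=-277, f₄=-567.691358, f₅=-1041.691358, f₆=-1763.
(h/3)·[f₀ + 4f₁ + 2f₂ + 4f₃ + 2f₄ + 4f₅ + f₆] = 0.222222·(-8558.148148) = -1901.8107.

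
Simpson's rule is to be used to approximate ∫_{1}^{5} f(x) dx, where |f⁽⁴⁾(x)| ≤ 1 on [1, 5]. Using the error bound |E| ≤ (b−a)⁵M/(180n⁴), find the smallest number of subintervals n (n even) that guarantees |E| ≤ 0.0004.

Need 1024/(180n⁴) ≤ 0.0004.
n⁴ ≥ 1024/(180·0.0004) = 14222.2 ⇒ n ≥ 10.9205, so the smallest even n is 12. (n must be even for Simpson's rule.)

12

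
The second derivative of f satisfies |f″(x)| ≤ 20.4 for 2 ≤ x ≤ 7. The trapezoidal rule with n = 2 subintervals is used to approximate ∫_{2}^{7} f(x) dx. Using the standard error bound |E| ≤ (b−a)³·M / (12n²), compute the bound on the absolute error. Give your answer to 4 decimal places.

|E| ≤ (5)³·20.4 / (12·2²) = 2550/48 = 53.1250.

53.1250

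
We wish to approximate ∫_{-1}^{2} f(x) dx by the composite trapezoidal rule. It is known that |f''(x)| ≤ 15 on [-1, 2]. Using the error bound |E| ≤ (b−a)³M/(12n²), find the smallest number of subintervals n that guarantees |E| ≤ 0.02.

Need 405/(12n²) ≤ 0.02.
n² ≥ 405/(12·0.02) = 1687.5 ⇒ n ≥ 41.0792, so the smallest n is 42.

42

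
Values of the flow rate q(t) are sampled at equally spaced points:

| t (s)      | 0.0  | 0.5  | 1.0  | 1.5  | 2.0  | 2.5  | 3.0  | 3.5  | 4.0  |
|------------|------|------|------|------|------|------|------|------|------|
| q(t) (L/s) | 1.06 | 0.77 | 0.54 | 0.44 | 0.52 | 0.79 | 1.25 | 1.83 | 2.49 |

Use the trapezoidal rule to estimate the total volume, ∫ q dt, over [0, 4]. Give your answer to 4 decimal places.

3.9575

h = 0.5, n = 8.
(h/2)·[y₀ + 2y₁ + 2y₂ + 2y₃ + 2y₄ + 2y₅ + 2y₆ + 2y₇ + y₈] = 0.25·(15.83) = 3.9575.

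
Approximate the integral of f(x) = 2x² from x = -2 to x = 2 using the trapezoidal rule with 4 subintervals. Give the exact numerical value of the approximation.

h = (2 − (-2))/4 = 1.
Nodes x₀,…,x₄ = -2, -1, 0, 1, 2.
f(x) = 2x²: f₀=8, f₁=2, f₂=0, f₃=2, f₄=8.
(h/2)·[f₀ + 2f₁ + 2f₂ + 2f₃ + f₄] = 0.5·(24) = 12.

12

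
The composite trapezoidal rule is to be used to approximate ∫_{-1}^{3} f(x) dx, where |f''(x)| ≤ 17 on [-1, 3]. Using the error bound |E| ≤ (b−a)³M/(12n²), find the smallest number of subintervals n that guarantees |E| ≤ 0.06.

Need 1088/(12n²) ≤ 0.06.
n² ≥ 1088/(12·0.06) = 1511.11 ⇒ n ≥ 38.8730, so the smallest n is 39.

39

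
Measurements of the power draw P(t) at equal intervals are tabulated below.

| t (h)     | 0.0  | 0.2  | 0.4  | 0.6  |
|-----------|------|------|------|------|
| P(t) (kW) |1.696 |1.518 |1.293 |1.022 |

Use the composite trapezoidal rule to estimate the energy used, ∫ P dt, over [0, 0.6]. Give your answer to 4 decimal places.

0.8340

h = 0.2, n = 3.
(h/2)·[y₀ + 2y₁ + 2y₂ + y₃] = 0.1·(8.340) = 0.8340.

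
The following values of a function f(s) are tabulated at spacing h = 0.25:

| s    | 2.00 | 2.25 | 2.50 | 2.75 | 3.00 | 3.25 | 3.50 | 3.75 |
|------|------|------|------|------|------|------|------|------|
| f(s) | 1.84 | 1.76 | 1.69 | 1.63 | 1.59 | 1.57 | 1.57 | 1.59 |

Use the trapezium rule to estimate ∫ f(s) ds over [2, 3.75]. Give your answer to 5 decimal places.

h = 0.25, n = 7.
(h/2)·[y₀ + 2y₁ + 2y₂ + 2y₃ + 2y₄ + 2y₅ + 2y₆ + y₇] = 0.125·(23.05) = 2.88125.

2.88125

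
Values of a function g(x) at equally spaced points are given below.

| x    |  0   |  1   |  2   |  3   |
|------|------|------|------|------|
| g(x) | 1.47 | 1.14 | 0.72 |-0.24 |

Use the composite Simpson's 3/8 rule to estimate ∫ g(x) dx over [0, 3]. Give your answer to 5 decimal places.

h = 1, n = 3.
(3h/8)·[y₀ + 3y₁ + 3y₂ + y₃] = 0.375·(6.81) = 2.55375.

2.55375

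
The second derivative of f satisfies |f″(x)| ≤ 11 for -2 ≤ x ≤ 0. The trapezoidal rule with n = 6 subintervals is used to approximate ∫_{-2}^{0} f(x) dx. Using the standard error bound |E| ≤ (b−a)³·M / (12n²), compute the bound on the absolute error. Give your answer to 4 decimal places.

0.2037

|E| ≤ (2)³·11 / (12·6²) = 88/432 = 0.2037.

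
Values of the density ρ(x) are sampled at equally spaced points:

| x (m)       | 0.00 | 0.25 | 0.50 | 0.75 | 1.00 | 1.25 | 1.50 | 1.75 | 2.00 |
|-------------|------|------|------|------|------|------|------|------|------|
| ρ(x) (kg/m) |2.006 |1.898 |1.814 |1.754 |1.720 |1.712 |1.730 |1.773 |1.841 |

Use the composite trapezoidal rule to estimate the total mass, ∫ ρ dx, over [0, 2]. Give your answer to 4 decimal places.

3.5811

h = 0.25, n = 8.
(h/2)·[y₀ + 2y₁ + 2y₂ + 2y₃ + 2y₄ + 2y₅ + 2y₆ + 2y₇ + y₈] = 0.125·(28.649) = 3.5811.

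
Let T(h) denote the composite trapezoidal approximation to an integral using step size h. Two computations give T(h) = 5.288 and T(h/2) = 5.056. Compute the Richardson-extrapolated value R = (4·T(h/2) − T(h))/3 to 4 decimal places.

4.9787

R = (4·T(h/2) − T(h)) / 3 = (4·5.056 − 5.288)/3 = (14.936)/3 = 4.9787.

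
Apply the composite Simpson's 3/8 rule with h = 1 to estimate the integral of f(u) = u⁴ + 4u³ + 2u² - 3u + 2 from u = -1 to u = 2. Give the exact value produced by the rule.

30

h = (2 − (-1))/3 = 1.
Nodes u₀,…,u₃ = -1, 0, 1, 2.
f(u) = u⁴ + 4u³ + 2u² - 3u + 2: f₀=4, f₁=2, f₂=6, f₃=52.
(3h/8)·[f₀ + 3f₁ + 3f₂ + f₃] = 0.375·(80) = 30.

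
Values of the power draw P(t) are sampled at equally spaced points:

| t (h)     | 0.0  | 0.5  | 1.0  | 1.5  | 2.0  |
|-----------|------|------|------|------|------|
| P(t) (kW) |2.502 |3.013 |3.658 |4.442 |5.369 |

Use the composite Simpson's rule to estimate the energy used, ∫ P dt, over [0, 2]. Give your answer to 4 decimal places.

7.5012

h = 0.5, n = 4.
(h/3)·[y₀ + 4y₁ + 2y₂ + 4y₃ + y₄] = 0.166667·(45.007) = 7.5012.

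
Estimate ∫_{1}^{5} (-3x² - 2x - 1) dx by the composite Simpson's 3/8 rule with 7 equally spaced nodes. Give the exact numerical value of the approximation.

-152

h = (5 − 1)/6 = 0.666667.
Nodes x₀,…,x₆ = 1, 1.666667, 2.333333, 3, 3.666667, 4.333333, 5.
f(x) = -3x² - 2x - 1: f₀=-6, f₁=-12.666667, f₂=-22, f₃=-34, f₄=-48.666667, f₅=-66, f₆=-86.
(3h/8)·[f₀ + 3f₁ + 3f₂ + 2f₃ + 3f₄ + 3f₅ + f₆] = 0.25·(-608) = -152.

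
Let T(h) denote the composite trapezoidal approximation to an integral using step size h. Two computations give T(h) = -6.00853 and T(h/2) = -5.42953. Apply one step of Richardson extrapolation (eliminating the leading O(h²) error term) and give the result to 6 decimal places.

R = (4·T(h/2) − T(h)) / 3 = (4·(-5.42953) − (-6.00853))/3 = (-15.70959)/3 = -5.236530.

-5.236530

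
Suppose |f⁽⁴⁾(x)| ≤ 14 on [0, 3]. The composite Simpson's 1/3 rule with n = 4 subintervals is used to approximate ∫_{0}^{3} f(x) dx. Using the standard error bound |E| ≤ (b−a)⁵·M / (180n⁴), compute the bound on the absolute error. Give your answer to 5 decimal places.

|E| ≤ (3)⁵·14 / (180·4⁴) = 3402/46080 = 0.07383.

0.07383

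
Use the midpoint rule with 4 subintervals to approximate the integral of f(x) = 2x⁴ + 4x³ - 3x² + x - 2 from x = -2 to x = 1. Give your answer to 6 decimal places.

-18.666504

h = (1 − (-2))/4 = 0.75.
Midpoints m₁,…,m₄ = -1.625, -0.875, -0.125, 0.625.
f(m₁)=-14.76513671875, f(m₂)=-6.67919921875, f(m₃)=-2.17919921875, f(m₄)=-1.26513671875.
h·[f(m₁) + f(m₂) + f(m₃) + f(m₄)] = 0.75·(-24.888671875) = -18.666504.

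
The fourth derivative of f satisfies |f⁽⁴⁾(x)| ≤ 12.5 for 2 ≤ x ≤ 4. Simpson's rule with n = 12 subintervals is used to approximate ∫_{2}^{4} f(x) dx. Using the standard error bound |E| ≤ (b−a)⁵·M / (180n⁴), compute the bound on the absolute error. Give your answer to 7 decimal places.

|E| ≤ (2)⁵·12.5 / (180·12⁴) = 400/3732480 = 0.0001072.

0.0001072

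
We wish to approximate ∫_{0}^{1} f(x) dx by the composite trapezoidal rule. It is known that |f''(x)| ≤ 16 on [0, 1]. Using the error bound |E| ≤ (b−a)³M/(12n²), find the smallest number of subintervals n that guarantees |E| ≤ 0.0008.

41

Need 16/(12n²) ≤ 0.0008.
n² ≥ 16/(12·0.0008) = 1666.67 ⇒ n ≥ 40.8248, so the smallest n is 41.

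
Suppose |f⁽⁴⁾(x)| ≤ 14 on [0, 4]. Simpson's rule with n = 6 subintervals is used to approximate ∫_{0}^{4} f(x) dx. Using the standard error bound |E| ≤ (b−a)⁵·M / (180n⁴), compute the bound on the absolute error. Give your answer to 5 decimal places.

0.06145

|E| ≤ (4)⁵·14 / (180·6⁴) = 14336/233280 = 0.06145.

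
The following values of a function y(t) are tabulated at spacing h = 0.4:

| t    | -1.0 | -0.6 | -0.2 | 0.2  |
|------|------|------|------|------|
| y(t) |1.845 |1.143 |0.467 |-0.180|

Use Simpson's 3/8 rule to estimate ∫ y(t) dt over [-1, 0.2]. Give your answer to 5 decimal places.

0.97425

h = 0.4, n = 3.
(3h/8)·[y₀ + 3y₁ + 3y₂ + y₃] = 0.15·(6.495) = 0.97425.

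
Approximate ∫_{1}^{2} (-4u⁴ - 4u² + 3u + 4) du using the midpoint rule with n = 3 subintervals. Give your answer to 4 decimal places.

h = (2 − 1)/3 = 0.333333.
Midpoints m₁,…,m₃ = 1.166667, 1.5, 1.833333.
f(m₁)=-5.354938, f(m₂)=-20.75, f(m₃)=-49.132716.
h·[f(m₁) + f(m₂) + f(m₃)] = 0.333333·(-75.237654) = -25.0792.

-25.0792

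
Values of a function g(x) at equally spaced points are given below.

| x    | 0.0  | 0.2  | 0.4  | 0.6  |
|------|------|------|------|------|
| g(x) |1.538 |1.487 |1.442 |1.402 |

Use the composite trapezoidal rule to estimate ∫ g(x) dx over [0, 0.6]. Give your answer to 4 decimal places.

h = 0.2, n = 3.
(h/2)·[y₀ + 2y₁ + 2y₂ + y₃] = 0.1·(8.798) = 0.8798.

0.8798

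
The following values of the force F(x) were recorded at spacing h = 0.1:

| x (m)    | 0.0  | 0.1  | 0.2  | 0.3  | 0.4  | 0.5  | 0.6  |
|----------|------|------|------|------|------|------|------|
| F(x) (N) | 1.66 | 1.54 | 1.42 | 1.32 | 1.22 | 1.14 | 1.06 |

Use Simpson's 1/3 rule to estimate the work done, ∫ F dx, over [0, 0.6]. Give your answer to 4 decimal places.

h = 0.1, n = 6.
(h/3)·[y₀ + 4y₁ + 2y₂ + 4y₃ + 2y₄ + 4y₅ + y₆] = 0.033333·(24.00) = 0.8000.

0.8000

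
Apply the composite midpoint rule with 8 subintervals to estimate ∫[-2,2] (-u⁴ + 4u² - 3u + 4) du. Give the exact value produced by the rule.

h = (2 − (-2))/8 = 0.5.
Midpoints m₁,…,m₈ = -1.75, -1.25, -0.75, -0.25, 0.25, 0.75, 1.25, 1.75.
f(m₁)=12.12109375, f(m₂)=11.55859375, f(m₃)=8.18359375, f(m₄)=4.99609375, f(m₅)=3.49609375, f(m₆)=3.68359375, f(m₇)=4.05859375, f(m₈)=1.62109375.
h·[f(m₁) + f(m₂) + f(m₃) + f(m₄) + f(m₅) + f(m₆) + f(m₇) + f(m₈)] = 0.5·(49.71875) = 24.859375.

24.859375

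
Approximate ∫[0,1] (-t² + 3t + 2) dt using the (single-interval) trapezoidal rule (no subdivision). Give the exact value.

T = (b−a)/2 · [f(0) + f(1)] = 0.5·[2 + 4] = 3.

3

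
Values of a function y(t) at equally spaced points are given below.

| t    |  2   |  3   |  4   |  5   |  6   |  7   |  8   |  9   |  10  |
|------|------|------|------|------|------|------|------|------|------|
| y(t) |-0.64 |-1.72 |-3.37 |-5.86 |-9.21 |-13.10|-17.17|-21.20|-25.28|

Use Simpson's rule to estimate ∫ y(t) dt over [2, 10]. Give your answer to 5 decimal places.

h = 1, n = 8.
(h/3)·[y₀ + 4y₁ + 2y₂ + 4y₃ + 2y₄ + 4y₅ + 2y₆ + 4y₇ + y₈] = 0.333333·(-252.94) = -84.31333.

-84.31333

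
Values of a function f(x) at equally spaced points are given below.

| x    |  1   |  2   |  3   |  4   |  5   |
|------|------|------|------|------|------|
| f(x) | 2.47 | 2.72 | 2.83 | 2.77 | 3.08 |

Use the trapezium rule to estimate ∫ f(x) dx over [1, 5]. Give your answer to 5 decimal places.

11.09500

h = 1, n = 4.
(h/2)·[y₀ + 2y₁ + 2y₂ + 2y₃ + y₄] = 0.5·(22.19) = 11.09500.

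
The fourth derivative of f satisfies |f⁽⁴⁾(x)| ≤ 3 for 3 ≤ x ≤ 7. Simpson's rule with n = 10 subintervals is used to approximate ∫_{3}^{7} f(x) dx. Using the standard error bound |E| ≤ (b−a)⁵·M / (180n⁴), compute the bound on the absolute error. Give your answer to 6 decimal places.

0.001707

|E| ≤ (4)⁵·3 / (180·10⁴) = 3072/1800000 = 0.001707.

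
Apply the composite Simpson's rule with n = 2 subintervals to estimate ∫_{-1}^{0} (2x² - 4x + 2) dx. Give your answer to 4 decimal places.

h = (0 − (-1))/2 = 0.5.
Nodes x₀,…,x₂ = -1, -0.5, 0.
f(x) = 2x² - 4x + 2: f₀=8, f₁=4.5, f₂=2.
(h/3)·[f₀ + 4f₁ + f₂] = 0.166667·(28) = 4.6667.

4.6667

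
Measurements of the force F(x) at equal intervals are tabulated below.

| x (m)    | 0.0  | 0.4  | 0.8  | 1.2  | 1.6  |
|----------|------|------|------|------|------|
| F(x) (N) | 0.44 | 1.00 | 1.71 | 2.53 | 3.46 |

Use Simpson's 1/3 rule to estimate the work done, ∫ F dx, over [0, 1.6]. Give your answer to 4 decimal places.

2.8587

h = 0.4, n = 4.
(h/3)·[y₀ + 4y₁ + 2y₂ + 4y₃ + y₄] = 0.133333·(21.44) = 2.8587.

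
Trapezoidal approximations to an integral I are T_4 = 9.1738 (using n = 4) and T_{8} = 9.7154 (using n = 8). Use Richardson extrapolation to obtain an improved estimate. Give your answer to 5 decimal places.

R = (4·T_{8} − T_4) / 3 = (4·9.7154 − 9.1738)/3 = (29.6878)/3 = 9.89593.

9.89593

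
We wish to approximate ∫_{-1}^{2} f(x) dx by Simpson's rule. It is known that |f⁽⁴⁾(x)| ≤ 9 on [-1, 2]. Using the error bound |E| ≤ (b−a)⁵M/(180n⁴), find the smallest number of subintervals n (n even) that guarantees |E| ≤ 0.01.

6

Need 2187/(180n⁴) ≤ 0.01.
n⁴ ≥ 2187/(180·0.01) = 1215 ⇒ n ≥ 5.9040, so the smallest even n is 6. (n must be even for Simpson's rule.)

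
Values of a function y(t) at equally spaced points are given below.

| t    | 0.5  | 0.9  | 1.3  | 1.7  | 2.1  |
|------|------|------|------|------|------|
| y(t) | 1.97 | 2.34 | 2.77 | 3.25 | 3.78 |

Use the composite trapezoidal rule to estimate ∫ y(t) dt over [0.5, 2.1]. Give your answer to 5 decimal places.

h = 0.4, n = 4.
(h/2)·[y₀ + 2y₁ + 2y₂ + 2y₃ + y₄] = 0.2·(22.47) = 4.49400.

4.49400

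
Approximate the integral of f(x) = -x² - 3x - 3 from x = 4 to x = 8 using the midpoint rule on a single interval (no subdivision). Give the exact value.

-228

M = (b−a)·f(6) = 4·(-57) = -228.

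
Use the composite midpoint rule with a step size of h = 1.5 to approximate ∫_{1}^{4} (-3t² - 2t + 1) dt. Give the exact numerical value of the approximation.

-73.3125

h = (4 − 1)/2 = 1.5.
Midpoints m₁,…,m₂ = 1.75, 3.25.
f(m₁)=-11.6875, f(m₂)=-37.1875.
h·[f(m₁) + f(m₂)] = 1.5·(-48.875) = -73.3125.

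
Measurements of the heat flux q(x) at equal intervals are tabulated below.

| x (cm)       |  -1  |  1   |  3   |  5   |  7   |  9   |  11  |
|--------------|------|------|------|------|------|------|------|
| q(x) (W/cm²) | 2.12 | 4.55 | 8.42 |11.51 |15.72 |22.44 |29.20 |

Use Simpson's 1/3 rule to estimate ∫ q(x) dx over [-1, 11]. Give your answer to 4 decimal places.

h = 2, n = 6.
(h/3)·[y₀ + 4y₁ + 2y₂ + 4y₃ + 2y₄ + 4y₅ + y₆] = 0.666667·(233.60) = 155.7333.

155.7333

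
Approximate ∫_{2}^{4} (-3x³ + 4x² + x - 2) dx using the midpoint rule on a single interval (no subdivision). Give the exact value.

-88

M = (b−a)·f(3) = 2·(-44) = -88.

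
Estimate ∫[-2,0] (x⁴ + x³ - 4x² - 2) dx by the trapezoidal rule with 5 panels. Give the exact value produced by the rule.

-12.21504

h = (0 − (-2))/5 = 0.4.
Nodes x₀,…,x₅ = -2, -1.6, -1.2, -0.8, -0.4, 0.
f(x) = x⁴ + x³ - 4x² - 2: f₀=-10, f₁=-9.7824, f₂=-7.4144, f₃=-4.6624, f₄=-2.6784, f₅=-2.
(h/2)·[f₀ + 2f₁ + 2f₂ + 2f₃ + 2f₄ + f₅] = 0.2·(-61.0752) = -12.21504.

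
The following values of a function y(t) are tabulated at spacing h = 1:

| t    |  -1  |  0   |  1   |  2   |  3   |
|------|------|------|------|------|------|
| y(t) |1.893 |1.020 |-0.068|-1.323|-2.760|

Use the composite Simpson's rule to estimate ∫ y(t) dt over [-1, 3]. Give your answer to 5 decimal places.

-0.73833

h = 1, n = 4.
(h/3)·[y₀ + 4y₁ + 2y₂ + 4y₃ + y₄] = 0.333333·(-2.215) = -0.73833.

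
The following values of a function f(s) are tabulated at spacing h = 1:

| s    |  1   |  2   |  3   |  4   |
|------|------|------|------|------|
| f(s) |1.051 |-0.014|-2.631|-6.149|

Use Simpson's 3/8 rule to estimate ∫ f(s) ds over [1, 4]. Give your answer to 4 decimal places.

h = 1, n = 3.
(3h/8)·[y₀ + 3y₁ + 3y₂ + y₃] = 0.375·(-13.033) = -4.8874.

-4.8874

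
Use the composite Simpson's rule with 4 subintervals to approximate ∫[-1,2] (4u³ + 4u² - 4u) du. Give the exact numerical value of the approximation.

21

h = (2 − (-1))/4 = 0.75.
Nodes u₀,…,u₄ = -1, -0.25, 0.5, 1.25, 2.
f(u) = 4u³ + 4u² - 4u: f₀=4, f₁=1.1875, f₂=-0.5, f₃=9.0625, f₄=40.
(h/3)·[f₀ + 4f₁ + 2f₂ + 4f₃ + f₄] = 0.25·(84) = 21.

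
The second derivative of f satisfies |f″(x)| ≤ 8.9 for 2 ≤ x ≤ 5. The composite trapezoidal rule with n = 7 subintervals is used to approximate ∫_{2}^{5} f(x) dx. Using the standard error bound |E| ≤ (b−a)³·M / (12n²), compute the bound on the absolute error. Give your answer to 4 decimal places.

|E| ≤ (3)³·8.9 / (12·7²) = 240.3/588 = 0.4087.

0.4087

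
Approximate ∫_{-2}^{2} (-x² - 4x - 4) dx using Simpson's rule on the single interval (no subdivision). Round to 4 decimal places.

-21.3333

S = (b−a)/6 · [f(-2) + 4f(0) + f(2)] = 0.666667·[0 + 4·(-4) + (-16)] = -21.3333.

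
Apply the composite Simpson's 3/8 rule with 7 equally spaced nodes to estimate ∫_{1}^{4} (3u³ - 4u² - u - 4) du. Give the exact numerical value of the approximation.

h = (4 − 1)/6 = 0.5.
Nodes u₀,…,u₆ = 1, 1.5, 2, 2.5, 3, 3.5, 4.
f(u) = 3u³ - 4u² - u - 4: f₀=-6, f₁=-4.375, f₂=2, f₃=15.375, f₄=38, f₅=72.125, f₆=120.
(3h/8)·[f₀ + 3f₁ + 3f₂ + 2f₃ + 3f₄ + 3f₅ + f₆] = 0.1875·(468) = 87.75.

87.75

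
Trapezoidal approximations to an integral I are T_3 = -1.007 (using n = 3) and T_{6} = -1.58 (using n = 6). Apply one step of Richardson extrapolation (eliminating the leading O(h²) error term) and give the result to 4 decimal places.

-1.7710

R = (4·T_{6} − T_3) / 3 = (4·(-1.58) − (-1.007))/3 = (-5.313)/3 = -1.7710.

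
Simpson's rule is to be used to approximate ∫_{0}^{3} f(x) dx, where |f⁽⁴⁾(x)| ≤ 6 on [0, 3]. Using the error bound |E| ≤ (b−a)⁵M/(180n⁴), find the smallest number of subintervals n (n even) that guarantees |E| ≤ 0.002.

Need 1458/(180n⁴) ≤ 0.002.
n⁴ ≥ 1458/(180·0.002) = 4050 ⇒ n ≥ 7.9774, so the smallest even n is 8. (n must be even for Simpson's rule.)

8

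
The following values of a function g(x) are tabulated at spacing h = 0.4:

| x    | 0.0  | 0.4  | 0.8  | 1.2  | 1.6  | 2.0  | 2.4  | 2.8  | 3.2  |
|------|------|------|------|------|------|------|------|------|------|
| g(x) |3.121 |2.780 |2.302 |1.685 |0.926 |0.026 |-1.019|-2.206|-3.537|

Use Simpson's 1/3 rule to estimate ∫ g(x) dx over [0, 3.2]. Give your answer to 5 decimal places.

1.75227

h = 0.4, n = 8.
(h/3)·[y₀ + 4y₁ + 2y₂ + 4y₃ + 2y₄ + 4y₅ + 2y₆ + 4y₇ + y₈] = 0.133333·(13.142) = 1.75227.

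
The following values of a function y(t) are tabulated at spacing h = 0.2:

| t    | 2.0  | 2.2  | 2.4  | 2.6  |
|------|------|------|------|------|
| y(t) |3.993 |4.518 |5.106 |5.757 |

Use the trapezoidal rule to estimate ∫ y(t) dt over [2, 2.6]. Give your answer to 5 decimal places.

h = 0.2, n = 3.
(h/2)·[y₀ + 2y₁ + 2y₂ + y₃] = 0.1·(28.998) = 2.89980.

2.89980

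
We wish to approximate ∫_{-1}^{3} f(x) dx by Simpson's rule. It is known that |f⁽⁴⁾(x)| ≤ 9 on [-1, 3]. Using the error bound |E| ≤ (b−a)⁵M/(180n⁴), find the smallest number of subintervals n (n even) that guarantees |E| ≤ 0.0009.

Need 9216/(180n⁴) ≤ 0.0009.
n⁴ ≥ 9216/(180·0.0009) = 56888.9 ⇒ n ≥ 15.4439, so the smallest even n is 16. (n must be even for Simpson's rule.)

16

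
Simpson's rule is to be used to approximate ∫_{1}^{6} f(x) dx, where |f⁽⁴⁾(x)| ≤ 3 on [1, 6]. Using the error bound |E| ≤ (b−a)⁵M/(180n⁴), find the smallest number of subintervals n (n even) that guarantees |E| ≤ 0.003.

Need 9375/(180n⁴) ≤ 0.003.
n⁴ ≥ 9375/(180·0.003) = 17361.1 ⇒ n ≥ 11.4787, so the smallest even n is 12. (n must be even for Simpson's rule.)

12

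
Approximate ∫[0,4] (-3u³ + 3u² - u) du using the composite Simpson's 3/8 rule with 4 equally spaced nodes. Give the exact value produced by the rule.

h = (4 − 0)/3 = 1.333333.
Nodes u₀,…,u₃ = 0, 1.333333, 2.666667, 4.
f(u) = -3u³ + 3u² - u: f₀=0, f₁=-3.111111, f₂=-38.222222, f₃=-148.
(3h/8)·[f₀ + 3f₁ + 3f₂ + f₃] = 0.5·(-272) = -136.

-136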